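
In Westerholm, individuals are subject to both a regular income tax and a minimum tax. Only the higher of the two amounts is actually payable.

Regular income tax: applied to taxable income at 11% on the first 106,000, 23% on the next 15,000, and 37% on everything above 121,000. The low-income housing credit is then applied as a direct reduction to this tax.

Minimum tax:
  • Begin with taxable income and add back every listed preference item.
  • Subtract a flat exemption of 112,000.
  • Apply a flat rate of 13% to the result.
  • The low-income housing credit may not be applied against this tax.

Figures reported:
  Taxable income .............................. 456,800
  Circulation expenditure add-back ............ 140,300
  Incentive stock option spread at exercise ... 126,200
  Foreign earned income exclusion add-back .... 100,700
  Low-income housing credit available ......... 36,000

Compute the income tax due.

103,356

Regular income tax:
  106,000 × 11% = 11,660
  15,000 × 23% = 3,450
  335,800 × 37% = 124,246
  → 139,356
  Less low-income housing credit 36,000 → 103,356

Minimum tax:
  Adjusted income: 456,800 + 140,300 + 126,200 + 100,700 = 824,000
  Less exemption 112,000 → base 712,000
  712,000 × 13% = 92,560

103,356 > 92,560, so the regular income tax governs.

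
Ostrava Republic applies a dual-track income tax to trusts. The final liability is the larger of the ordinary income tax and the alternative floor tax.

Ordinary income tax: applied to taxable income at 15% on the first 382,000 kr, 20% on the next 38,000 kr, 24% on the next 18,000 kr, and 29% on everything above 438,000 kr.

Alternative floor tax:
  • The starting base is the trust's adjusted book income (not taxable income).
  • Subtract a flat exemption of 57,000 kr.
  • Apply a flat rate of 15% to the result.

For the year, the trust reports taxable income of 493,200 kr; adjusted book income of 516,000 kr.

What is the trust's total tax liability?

Ordinary income tax:
  382,000 kr × 15% = 57,300 kr
  38,000 kr × 20% = 7,600 kr
  18,000 kr × 24% = 4,320 kr
  55,200 kr × 29% = 16,008 kr
  → 85,228 kr

Alternative floor tax:
  Base (adjusted book income): 516,000 kr
  Less exemption 57,000 kr → base 459,000 kr
  459,000 kr × 15% = 68,850 kr

85,228 kr > 68,850 kr, so the ordinary income tax governs.

85,228 kr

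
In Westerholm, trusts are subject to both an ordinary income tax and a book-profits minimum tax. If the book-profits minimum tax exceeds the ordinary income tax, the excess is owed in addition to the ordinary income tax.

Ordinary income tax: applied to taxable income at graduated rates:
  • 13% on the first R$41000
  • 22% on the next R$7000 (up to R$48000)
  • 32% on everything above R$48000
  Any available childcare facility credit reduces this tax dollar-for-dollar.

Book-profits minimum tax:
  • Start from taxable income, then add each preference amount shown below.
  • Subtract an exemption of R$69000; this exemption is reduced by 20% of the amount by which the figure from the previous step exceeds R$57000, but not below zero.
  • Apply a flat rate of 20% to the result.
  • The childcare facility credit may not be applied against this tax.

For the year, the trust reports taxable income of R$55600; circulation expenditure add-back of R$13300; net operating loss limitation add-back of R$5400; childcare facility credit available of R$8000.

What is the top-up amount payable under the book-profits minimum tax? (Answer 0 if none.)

Ordinary income tax:
  R$41000 × 13% = R$5330
  R$7000 × 22% = R$1540
  R$7600 × 32% = R$2432
  → R$9302
  Less childcare facility credit R$8000 → R$1302

Book-profits minimum tax:
  Adjusted income: R$55600 + R$13300 + R$5400 = R$74300
  Exemption: R$69000 − 20% × (R$74300 − R$57000) = R$69000 − R$3460 = R$65540
  Base: R$74300 − R$65540 = R$8760
  R$8760 × 20% = R$1752

Excess of book-profits minimum tax over ordinary income tax: R$1752 − R$1302 = R$450.

R$450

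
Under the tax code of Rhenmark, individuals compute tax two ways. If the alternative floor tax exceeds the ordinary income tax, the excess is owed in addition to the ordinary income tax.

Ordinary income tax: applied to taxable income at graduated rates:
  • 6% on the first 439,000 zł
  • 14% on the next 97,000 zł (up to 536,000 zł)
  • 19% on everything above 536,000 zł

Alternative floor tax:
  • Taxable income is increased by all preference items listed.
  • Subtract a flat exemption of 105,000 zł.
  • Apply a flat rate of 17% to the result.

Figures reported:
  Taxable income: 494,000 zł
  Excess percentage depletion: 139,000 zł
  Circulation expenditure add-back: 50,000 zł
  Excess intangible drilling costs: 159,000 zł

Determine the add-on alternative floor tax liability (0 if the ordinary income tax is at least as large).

Alternative floor tax:
  Adjusted income: 494,000 zł + 139,000 zł + 50,000 zł + 159,000 zł = 842,000 zł
  Less exemption 105,000 zł → base 737,000 zł
  737,000 zł × 17% = 125,290 zł

Ordinary income tax:
  439,000 zł × 6% = 26,340 zł
  55,000 zł × 14% = 7,700 zł
  → 34,040 zł

Excess of alternative floor tax over ordinary income tax: 125,290 zł − 34,040 zł = 91,250 zł.

91,250 zł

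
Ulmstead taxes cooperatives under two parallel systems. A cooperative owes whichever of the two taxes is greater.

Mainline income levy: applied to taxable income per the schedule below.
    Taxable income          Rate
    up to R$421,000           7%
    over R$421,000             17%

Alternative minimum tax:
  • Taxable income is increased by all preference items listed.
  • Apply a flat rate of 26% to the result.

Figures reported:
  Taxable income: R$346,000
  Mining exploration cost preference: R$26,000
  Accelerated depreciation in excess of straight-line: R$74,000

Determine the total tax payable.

R$115,960

Alternative minimum tax:
  Adjusted income: R$346,000 + R$26,000 + R$74,000 = R$446,000
  R$446,000 × 26% = R$115,960

Mainline income levy:
  R$346,000 × 7% = R$24,220

R$115,960 > R$24,220, so the alternative minimum tax is the binding amount.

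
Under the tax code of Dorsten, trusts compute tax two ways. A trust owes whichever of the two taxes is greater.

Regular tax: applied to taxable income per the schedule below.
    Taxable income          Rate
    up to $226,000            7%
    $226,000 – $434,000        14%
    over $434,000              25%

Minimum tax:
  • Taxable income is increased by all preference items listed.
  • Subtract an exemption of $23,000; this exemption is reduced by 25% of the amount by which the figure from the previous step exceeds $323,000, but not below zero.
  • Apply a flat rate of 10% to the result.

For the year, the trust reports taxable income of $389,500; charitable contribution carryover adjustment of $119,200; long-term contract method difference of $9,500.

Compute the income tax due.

Regular tax:
  $226,000 × 7% = $15,820
  $163,500 × 14% = $22,890
  → $38,710

Minimum tax:
  Adjusted income: $389,500 + $119,200 + $9,500 = $518,200
  Exemption: 25% × ($518,200 − $323,000) = $48,800 ≥ $23,000, so the exemption is fully phased out
  Base: $518,200 − $0 = $518,200
  $518,200 × 10% = $51,820

$51,820 > $38,710, so the minimum tax is the binding amount.

$51,820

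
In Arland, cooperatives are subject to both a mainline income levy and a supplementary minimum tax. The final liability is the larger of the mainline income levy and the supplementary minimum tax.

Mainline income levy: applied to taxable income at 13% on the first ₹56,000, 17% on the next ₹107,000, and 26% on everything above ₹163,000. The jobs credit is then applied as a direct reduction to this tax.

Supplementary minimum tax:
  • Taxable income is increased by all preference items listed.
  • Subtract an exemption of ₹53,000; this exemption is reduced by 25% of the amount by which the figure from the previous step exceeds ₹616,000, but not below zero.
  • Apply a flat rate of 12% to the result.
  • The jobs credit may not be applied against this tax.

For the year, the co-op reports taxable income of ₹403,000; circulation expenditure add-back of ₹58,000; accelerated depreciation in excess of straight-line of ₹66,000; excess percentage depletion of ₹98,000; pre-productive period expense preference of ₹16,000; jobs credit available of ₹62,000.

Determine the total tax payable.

₹71,310

Supplementary minimum tax:
  Adjusted income: ₹403,000 + ₹58,000 + ₹66,000 + ₹98,000 + ₹16,000 = ₹641,000
  Exemption: ₹53,000 − 25% × (₹641,000 − ₹616,000) = ₹53,000 − ₹6,250 = ₹46,750
  Base: ₹641,000 − ₹46,750 = ₹594,250
  ₹594,250 × 12% = ₹71,310

Mainline income levy:
  ₹56,000 × 13% = ₹7,280
  ₹107,000 × 17% = ₹18,190
  ₹240,000 × 26% = ₹62,400
  → ₹87,870
  Less jobs credit ₹62,000 → ₹25,870

₹71,310 > ₹25,870, so the supplementary minimum tax is the binding amount.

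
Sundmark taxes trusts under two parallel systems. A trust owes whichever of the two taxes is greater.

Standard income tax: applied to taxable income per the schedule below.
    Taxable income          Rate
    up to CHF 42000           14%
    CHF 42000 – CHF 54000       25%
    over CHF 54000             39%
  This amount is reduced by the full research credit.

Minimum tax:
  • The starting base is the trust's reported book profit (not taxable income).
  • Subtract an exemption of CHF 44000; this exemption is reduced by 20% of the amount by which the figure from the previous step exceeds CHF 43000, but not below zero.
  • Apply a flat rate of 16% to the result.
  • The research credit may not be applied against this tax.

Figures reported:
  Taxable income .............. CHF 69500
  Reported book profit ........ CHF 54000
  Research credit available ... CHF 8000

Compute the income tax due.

Minimum tax:
  Base (reported book profit): CHF 54000
  Exemption: CHF 44000 − 20% × (CHF 54000 − CHF 43000) = CHF 44000 − CHF 2200 = CHF 41800
  Base: CHF 54000 − CHF 41800 = CHF 12200
  CHF 12200 × 16% = CHF 1952

Standard income tax:
  CHF 42000 × 14% = CHF 5880
  CHF 12000 × 25% = CHF 3000
  CHF 15500 × 39% = CHF 6045
  → CHF 14925
  Less research credit CHF 8000 → CHF 6925

CHF 6925 > CHF 1952, so the standard income tax governs.

CHF 6925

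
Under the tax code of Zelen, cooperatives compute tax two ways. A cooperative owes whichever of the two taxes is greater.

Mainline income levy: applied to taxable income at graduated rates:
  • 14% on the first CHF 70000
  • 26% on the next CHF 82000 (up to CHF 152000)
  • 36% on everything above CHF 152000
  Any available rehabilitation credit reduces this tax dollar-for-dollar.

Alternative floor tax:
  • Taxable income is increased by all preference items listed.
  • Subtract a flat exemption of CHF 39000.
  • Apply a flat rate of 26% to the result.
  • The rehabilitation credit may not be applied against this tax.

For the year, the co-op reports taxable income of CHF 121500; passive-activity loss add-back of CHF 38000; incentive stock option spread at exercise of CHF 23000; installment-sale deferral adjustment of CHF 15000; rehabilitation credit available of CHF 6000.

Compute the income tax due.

CHF 41210

Alternative floor tax:
  Adjusted income: CHF 121500 + CHF 38000 + CHF 23000 + CHF 15000 = CHF 197500
  Less exemption CHF 39000 → base CHF 158500
  CHF 158500 × 26% = CHF 41210

Mainline income levy:
  CHF 70000 × 14% = CHF 9800
  CHF 51500 × 26% = CHF 13390
  → CHF 23190
  Less rehabilitation credit CHF 6000 → CHF 17190

CHF 41210 > CHF 17190, so the alternative floor tax is the binding amount.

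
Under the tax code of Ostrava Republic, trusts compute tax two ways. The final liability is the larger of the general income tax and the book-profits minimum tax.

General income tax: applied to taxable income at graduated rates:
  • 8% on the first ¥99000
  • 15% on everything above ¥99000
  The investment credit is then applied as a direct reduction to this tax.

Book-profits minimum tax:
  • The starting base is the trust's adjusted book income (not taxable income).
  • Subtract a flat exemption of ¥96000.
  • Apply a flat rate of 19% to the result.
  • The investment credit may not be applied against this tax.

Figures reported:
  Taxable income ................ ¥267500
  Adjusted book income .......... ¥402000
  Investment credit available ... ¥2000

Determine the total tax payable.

General income tax:
  ¥99000 × 8% = ¥7920
  ¥168500 × 15% = ¥25275
  → ¥33195
  Less investment credit ¥2000 → ¥31195

Book-profits minimum tax:
  Base (adjusted book income): ¥402000
  Less exemption ¥96000 → base ¥306000
  ¥306000 × 19% = ¥58140

¥58140 > ¥31195, so the book-profits minimum tax is the binding amount.

¥58140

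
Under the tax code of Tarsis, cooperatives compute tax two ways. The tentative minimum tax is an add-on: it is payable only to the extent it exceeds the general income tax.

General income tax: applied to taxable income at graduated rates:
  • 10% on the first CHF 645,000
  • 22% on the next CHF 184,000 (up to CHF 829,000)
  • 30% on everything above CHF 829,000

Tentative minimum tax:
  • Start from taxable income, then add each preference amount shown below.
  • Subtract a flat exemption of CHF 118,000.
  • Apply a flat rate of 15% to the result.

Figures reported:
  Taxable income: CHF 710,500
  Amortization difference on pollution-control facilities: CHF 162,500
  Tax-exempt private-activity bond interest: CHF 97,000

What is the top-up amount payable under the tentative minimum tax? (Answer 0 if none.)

General income tax:
  CHF 645,000 × 10% = CHF 64,500
  CHF 65,500 × 22% = CHF 14,410
  → CHF 78,910

Tentative minimum tax:
  Adjusted income: CHF 710,500 + CHF 162,500 + CHF 97,000 = CHF 970,000
  Less exemption CHF 118,000 → base CHF 852,000
  CHF 852,000 × 15% = CHF 127,800

Excess of tentative minimum tax over general income tax: CHF 127,800 − CHF 78,910 = CHF 48,890.

CHF 48,890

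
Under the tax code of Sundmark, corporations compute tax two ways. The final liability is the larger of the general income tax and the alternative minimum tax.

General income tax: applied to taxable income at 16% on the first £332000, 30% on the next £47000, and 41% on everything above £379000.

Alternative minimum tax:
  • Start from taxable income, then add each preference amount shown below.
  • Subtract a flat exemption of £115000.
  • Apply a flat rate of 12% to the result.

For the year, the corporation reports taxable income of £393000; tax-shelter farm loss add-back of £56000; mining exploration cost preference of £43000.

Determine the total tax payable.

£72960

General income tax:
  £332000 × 16% = £53120
  £47000 × 30% = £14100
  £14000 × 41% = £5740
  → £72960

Alternative minimum tax:
  Adjusted income: £393000 + £56000 + £43000 = £492000
  Less exemption £115000 → base £377000
  £377000 × 12% = £45240

£72960 > £45240, so the general income tax governs.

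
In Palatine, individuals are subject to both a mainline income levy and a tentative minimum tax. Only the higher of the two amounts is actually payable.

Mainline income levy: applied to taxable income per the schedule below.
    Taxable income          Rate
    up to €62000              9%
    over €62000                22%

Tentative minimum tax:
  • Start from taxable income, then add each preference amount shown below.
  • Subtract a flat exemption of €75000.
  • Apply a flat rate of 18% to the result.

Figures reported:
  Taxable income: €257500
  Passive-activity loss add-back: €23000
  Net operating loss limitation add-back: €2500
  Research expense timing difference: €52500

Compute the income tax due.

Tentative minimum tax:
  Adjusted income: €257500 + €23000 + €2500 + €52500 = €335500
  Less exemption €75000 → base €260500
  €260500 × 18% = €46890

Mainline income levy:
  €62000 × 9% = €5580
  €195500 × 22% = €43010
  → €48590

€48590 > €46890, so the mainline income levy governs.

€48590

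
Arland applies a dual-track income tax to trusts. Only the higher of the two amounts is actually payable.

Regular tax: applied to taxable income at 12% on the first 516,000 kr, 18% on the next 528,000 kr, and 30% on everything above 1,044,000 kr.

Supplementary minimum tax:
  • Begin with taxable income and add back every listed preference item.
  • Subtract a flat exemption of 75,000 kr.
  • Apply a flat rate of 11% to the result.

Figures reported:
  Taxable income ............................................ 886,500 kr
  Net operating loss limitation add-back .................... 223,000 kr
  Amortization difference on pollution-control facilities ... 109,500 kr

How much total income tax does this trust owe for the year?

Regular tax:
  516,000 kr × 12% = 61,920 kr
  370,500 kr × 18% = 66,690 kr
  → 128,610 kr

Supplementary minimum tax:
  Adjusted income: 886,500 kr + 223,000 kr + 109,500 kr = 1,219,000 kr
  Less exemption 75,000 kr → base 1,144,000 kr
  1,144,000 kr × 11% = 125,840 kr

128,610 kr > 125,840 kr, so the regular tax governs.

128,610 kr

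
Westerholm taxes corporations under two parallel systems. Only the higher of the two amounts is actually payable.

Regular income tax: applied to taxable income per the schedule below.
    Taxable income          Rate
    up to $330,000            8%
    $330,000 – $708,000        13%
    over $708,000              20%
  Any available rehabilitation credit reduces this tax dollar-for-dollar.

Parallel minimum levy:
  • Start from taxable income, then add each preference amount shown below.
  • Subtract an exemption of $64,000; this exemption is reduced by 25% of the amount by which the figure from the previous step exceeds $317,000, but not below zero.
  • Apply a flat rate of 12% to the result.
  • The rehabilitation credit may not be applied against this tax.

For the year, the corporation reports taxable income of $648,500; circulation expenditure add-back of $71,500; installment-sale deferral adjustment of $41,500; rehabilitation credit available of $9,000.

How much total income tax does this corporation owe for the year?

Parallel minimum levy:
  Adjusted income: $648,500 + $71,500 + $41,500 = $761,500
  Exemption: 25% × ($761,500 − $317,000) = $111,125 ≥ $64,000, so the exemption is fully phased out
  Base: $761,500 − $0 = $761,500
  $761,500 × 12% = $91,380

Regular income tax:
  $330,000 × 8% = $26,400
  $318,500 × 13% = $41,405
  → $67,805
  Less rehabilitation credit $9,000 → $58,805

$91,380 > $58,805, so the parallel minimum levy is the binding amount.

$91,380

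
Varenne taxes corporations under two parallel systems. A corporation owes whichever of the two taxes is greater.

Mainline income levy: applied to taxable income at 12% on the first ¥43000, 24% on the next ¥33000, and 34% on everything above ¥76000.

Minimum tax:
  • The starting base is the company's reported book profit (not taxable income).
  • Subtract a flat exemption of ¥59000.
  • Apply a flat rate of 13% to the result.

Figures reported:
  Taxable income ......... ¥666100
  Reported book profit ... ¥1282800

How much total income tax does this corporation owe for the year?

¥213714

Minimum tax:
  Base (reported book profit): ¥1282800
  Less exemption ¥59000 → base ¥1223800
  ¥1223800 × 13% = ¥159094

Mainline income levy:
  ¥43000 × 12% = ¥5160
  ¥33000 × 24% = ¥7920
  ¥590100 × 34% = ¥200634
  → ¥213714

¥213714 > ¥159094, so the mainline income levy governs.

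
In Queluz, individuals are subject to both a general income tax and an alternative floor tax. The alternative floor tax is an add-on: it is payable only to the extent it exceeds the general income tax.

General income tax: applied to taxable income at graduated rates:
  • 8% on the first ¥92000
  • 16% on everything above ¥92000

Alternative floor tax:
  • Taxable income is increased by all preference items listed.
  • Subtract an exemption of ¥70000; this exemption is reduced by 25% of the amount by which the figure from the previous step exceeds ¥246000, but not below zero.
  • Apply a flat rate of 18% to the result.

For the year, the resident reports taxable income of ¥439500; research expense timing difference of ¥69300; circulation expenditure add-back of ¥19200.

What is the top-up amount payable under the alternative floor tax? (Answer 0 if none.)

General income tax:
  ¥92000 × 8% = ¥7360
  ¥347500 × 16% = ¥55600
  → ¥62960

Alternative floor tax:
  Adjusted income: ¥439500 + ¥69300 + ¥19200 = ¥528000
  Exemption: 25% × (¥528000 − ¥246000) = ¥70500 ≥ ¥70000, so the exemption is fully phased out
  Base: ¥528000 − ¥0 = ¥528000
  ¥528000 × 18% = ¥95040

Excess of alternative floor tax over general income tax: ¥95040 − ¥62960 = ¥32080.

¥32080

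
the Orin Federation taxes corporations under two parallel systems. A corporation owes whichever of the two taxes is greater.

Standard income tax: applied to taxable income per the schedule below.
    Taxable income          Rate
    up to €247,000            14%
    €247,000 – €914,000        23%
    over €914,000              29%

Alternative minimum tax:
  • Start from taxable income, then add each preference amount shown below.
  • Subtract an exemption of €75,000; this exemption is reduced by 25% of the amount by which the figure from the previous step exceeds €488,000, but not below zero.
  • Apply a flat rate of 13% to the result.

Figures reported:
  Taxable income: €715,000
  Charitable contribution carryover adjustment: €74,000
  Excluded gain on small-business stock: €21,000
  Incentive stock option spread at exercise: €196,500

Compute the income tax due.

Alternative minimum tax:
  Adjusted income: €715,000 + €74,000 + €21,000 + €196,500 = €1,006,500
  Exemption: 25% × (€1,006,500 − €488,000) = €129,625 ≥ €75,000, so the exemption is fully phased out
  Base: €1,006,500 − €0 = €1,006,500
  €1,006,500 × 13% = €130,845

Standard income tax:
  €247,000 × 14% = €34,580
  €468,000 × 23% = €107,640
  → €142,220

€142,220 > €130,845, so the standard income tax governs.

€142,220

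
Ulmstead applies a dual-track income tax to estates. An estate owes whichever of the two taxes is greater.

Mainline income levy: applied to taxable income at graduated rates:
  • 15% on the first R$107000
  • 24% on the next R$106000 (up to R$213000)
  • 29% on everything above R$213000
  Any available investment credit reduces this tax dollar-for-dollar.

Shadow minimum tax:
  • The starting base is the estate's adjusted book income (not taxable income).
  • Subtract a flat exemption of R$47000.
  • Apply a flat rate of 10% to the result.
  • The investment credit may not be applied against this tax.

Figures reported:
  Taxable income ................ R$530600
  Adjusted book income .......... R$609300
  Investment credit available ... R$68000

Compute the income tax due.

Mainline income levy:
  R$107000 × 15% = R$16050
  R$106000 × 24% = R$25440
  R$317600 × 29% = R$92104
  → R$133594
  Less investment credit R$68000 → R$65594

Shadow minimum tax:
  Base (adjusted book income): R$609300
  Less exemption R$47000 → base R$562300
  R$562300 × 10% = R$56230

R$65594 > R$56230, so the mainline income levy governs.

R$65594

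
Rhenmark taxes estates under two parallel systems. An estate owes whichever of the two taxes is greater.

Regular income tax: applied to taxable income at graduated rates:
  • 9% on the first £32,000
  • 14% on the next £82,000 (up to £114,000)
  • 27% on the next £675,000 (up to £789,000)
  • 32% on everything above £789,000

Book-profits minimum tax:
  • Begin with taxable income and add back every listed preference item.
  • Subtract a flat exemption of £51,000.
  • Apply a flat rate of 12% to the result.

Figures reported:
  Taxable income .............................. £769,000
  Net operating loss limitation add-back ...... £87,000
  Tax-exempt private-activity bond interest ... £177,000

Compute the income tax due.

Book-profits minimum tax:
  Adjusted income: £769,000 + £87,000 + £177,000 = £1,033,000
  Less exemption £51,000 → base £982,000
  £982,000 × 12% = £117,840

Regular income tax:
  £32,000 × 9% = £2,880
  £82,000 × 14% = £11,480
  £655,000 × 27% = £176,850
  → £191,210

£191,210 > £117,840, so the regular income tax governs.

£191,210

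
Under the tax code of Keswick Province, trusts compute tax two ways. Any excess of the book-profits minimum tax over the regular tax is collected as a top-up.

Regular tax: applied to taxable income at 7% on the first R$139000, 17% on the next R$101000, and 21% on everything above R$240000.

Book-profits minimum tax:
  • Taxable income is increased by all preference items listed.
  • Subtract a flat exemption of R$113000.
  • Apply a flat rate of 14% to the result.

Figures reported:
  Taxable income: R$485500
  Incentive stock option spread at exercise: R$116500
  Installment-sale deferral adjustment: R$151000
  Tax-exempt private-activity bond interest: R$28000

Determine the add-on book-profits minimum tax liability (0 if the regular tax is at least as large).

R$15065

Regular tax:
  R$139000 × 7% = R$9730
  R$101000 × 17% = R$17170
  R$245500 × 21% = R$51555
  → R$78455

Book-profits minimum tax:
  Adjusted income: R$485500 + R$116500 + R$151000 + R$28000 = R$781000
  Less exemption R$113000 → base R$668000
  R$668000 × 14% = R$93520

Excess of book-profits minimum tax over regular tax: R$93520 − R$78455 = R$15065.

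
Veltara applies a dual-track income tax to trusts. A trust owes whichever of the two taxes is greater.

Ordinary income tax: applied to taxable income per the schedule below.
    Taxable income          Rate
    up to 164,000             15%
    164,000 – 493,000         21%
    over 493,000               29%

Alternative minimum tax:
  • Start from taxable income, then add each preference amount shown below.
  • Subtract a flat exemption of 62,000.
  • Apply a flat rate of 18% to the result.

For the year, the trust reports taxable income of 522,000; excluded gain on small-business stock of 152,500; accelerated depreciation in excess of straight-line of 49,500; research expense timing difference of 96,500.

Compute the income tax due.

Ordinary income tax:
  164,000 × 15% = 24,600
  329,000 × 21% = 69,090
  29,000 × 29% = 8,410
  → 102,100

Alternative minimum tax:
  Adjusted income: 522,000 + 152,500 + 49,500 + 96,500 = 820,500
  Less exemption 62,000 → base 758,500
  758,500 × 18% = 136,530

136,530 > 102,100, so the alternative minimum tax is the binding amount.

136,530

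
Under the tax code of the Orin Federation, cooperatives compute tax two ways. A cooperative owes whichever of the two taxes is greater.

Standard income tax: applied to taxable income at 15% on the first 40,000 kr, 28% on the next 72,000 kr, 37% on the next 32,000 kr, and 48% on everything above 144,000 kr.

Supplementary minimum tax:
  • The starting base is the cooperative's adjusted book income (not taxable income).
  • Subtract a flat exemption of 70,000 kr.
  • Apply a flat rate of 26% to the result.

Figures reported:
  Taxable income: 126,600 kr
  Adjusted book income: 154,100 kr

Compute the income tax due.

31,562 kr

Supplementary minimum tax:
  Base (adjusted book income): 154,100 kr
  Less exemption 70,000 kr → base 84,100 kr
  84,100 kr × 26% = 21,866 kr

Standard income tax:
  40,000 kr × 15% = 6,000 kr
  72,000 kr × 28% = 20,160 kr
  14,600 kr × 37% = 5,402 kr
  → 31,562 kr

31,562 kr > 21,866 kr, so the standard income tax governs.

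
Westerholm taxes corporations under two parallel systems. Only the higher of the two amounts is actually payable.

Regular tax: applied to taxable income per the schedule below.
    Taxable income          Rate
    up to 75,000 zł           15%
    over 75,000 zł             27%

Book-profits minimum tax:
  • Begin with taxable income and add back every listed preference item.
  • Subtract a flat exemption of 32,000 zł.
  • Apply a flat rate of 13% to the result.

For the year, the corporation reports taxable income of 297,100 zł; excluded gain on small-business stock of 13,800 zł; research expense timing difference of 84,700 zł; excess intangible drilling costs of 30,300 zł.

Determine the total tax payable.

71,217 zł

Book-profits minimum tax:
  Adjusted income: 297,100 zł + 13,800 zł + 84,700 zł + 30,300 zł = 425,900 zł
  Less exemption 32,000 zł → base 393,900 zł
  393,900 zł × 13% = 51,207 zł

Regular tax:
  75,000 zł × 15% = 11,250 zł
  222,100 zł × 27% = 59,967 zł
  → 71,217 zł

71,217 zł > 51,207 zł, so the regular tax governs.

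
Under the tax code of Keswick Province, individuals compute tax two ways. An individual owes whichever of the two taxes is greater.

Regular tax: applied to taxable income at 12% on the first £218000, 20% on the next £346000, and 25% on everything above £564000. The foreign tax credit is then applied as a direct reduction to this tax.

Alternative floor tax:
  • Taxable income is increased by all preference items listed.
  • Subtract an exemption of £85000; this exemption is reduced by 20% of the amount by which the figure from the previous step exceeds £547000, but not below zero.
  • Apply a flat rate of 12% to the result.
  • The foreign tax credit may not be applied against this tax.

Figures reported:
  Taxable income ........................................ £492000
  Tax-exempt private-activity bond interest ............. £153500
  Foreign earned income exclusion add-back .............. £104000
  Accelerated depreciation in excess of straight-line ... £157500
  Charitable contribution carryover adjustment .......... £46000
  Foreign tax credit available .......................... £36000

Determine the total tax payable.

Alternative floor tax:
  Adjusted income: £492000 + £153500 + £104000 + £157500 + £46000 = £953000
  Exemption: £85000 − 20% × (£953000 − £547000) = £85000 − £81200 = £3800
  Base: £953000 − £3800 = £949200
  £949200 × 12% = £113904

Regular tax:
  £218000 × 12% = £26160
  £274000 × 20% = £54800
  → £80960
  Less foreign tax credit £36000 → £44960

£113904 > £44960, so the alternative floor tax is the binding amount.

£113904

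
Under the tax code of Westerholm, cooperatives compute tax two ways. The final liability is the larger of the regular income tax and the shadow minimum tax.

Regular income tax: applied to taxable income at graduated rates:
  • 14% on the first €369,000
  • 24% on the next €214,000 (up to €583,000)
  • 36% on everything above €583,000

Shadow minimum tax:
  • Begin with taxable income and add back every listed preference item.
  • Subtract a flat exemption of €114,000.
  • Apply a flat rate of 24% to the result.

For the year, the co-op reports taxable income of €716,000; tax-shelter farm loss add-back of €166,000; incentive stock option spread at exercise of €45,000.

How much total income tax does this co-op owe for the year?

Regular income tax:
  €369,000 × 14% = €51,660
  €214,000 × 24% = €51,360
  €133,000 × 36% = €47,880
  → €150,900

Shadow minimum tax:
  Adjusted income: €716,000 + €166,000 + €45,000 = €927,000
  Less exemption €114,000 → base €813,000
  €813,000 × 24% = €195,120

€195,120 > €150,900, so the shadow minimum tax is the binding amount.

€195,120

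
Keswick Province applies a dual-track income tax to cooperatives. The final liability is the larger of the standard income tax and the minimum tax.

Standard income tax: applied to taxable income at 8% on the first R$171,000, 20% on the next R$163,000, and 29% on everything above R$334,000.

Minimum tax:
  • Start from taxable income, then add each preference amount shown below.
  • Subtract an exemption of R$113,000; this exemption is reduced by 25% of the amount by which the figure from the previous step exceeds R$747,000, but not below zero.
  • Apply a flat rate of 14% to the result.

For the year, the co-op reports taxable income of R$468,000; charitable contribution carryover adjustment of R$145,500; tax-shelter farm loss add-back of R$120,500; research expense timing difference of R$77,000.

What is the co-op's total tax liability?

Minimum tax:
  Adjusted income: R$468,000 + R$145,500 + R$120,500 + R$77,000 = R$811,000
  Exemption: R$113,000 − 25% × (R$811,000 − R$747,000) = R$113,000 − R$16,000 = R$97,000
  Base: R$811,000 − R$97,000 = R$714,000
  R$714,000 × 14% = R$99,960

Standard income tax:
  R$171,000 × 8% = R$13,680
  R$163,000 × 20% = R$32,600
  R$134,000 × 29% = R$38,860
  → R$85,140

R$99,960 > R$85,140, so the minimum tax is the binding amount.

R$99,960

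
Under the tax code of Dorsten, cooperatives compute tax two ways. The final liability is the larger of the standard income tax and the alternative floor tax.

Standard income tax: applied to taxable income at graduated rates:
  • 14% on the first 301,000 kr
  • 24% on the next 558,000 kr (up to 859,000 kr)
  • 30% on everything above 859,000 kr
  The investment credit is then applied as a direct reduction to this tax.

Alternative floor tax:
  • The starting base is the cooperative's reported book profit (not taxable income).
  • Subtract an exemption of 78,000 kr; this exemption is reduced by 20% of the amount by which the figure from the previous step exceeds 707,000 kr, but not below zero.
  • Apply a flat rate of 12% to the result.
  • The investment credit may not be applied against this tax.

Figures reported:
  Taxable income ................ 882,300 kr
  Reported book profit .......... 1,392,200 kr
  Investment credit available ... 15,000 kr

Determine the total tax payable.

Standard income tax:
  301,000 kr × 14% = 42,140 kr
  558,000 kr × 24% = 133,920 kr
  23,300 kr × 30% = 6,990 kr
  → 183,050 kr
  Less investment credit 15,000 kr → 168,050 kr

Alternative floor tax:
  Base (reported book profit): 1,392,200 kr
  Exemption: 20% × (1,392,200 kr − 707,000 kr) = 137,040 kr ≥ 78,000 kr, so the exemption is fully phased out
  Base: 1,392,200 kr − 0 kr = 1,392,200 kr
  1,392,200 kr × 12% = 167,064 kr

168,050 kr > 167,064 kr, so the standard income tax governs.

168,050 kr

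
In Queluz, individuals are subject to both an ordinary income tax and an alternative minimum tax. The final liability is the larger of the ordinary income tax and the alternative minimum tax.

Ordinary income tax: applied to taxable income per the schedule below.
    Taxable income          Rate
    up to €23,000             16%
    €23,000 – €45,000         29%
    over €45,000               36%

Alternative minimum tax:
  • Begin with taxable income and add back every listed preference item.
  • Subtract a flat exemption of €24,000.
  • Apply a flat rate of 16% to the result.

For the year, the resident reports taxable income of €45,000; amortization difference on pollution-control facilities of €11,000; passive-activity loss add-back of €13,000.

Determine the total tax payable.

Ordinary income tax:
  €23,000 × 16% = €3,680
  €22,000 × 29% = €6,380
  → €10,060

Alternative minimum tax:
  Adjusted income: €45,000 + €11,000 + €13,000 = €69,000
  Less exemption €24,000 → base €45,000
  €45,000 × 16% = €7,200

€10,060 > €7,200, so the ordinary income tax governs.

€10,060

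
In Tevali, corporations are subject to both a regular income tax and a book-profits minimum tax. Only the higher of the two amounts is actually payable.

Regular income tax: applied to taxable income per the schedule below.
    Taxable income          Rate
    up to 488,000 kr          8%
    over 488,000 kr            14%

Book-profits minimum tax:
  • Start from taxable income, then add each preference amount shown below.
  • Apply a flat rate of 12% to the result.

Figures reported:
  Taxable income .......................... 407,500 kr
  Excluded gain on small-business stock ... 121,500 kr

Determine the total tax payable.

Regular income tax:
  407,500 kr × 8% = 32,600 kr

Book-profits minimum tax:
  Adjusted income: 407,500 kr + 121,500 kr = 529,000 kr
  529,000 kr × 12% = 63,480 kr

63,480 kr > 32,600 kr, so the book-profits minimum tax is the binding amount.

63,480 kr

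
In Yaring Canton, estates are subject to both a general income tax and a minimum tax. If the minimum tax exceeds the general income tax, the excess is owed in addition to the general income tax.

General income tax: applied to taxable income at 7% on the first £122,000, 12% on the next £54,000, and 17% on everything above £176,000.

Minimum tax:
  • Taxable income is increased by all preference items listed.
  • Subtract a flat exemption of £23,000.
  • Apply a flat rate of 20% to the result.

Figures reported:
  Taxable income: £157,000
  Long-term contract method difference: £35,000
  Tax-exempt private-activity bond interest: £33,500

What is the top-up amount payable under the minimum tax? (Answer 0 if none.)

Minimum tax:
  Adjusted income: £157,000 + £35,000 + £33,500 = £225,500
  Less exemption £23,000 → base £202,500
  £202,500 × 20% = £40,500

General income tax:
  £122,000 × 7% = £8,540
  £35,000 × 12% = £4,200
  → £12,740

Excess of minimum tax over general income tax: £40,500 − £12,740 = £27,760.

£27,760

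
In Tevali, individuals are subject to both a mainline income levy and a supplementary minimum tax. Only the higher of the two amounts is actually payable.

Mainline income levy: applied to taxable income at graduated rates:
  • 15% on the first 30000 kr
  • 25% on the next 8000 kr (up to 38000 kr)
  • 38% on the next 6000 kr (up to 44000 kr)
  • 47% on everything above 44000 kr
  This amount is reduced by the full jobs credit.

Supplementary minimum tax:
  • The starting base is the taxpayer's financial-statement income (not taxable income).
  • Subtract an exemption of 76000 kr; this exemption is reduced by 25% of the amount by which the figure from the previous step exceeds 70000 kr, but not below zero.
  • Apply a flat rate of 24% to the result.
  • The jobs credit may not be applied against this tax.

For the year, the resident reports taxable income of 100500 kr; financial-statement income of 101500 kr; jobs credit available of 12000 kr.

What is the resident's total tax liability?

Supplementary minimum tax:
  Base (financial-statement income): 101500 kr
  Exemption: 76000 kr − 25% × (101500 kr − 70000 kr) = 76000 kr − 7875 kr = 68125 kr
  Base: 101500 kr − 68125 kr = 33375 kr
  33375 kr × 24% = 8010 kr

Mainline income levy:
  30000 kr × 15% = 4500 kr
  8000 kr × 25% = 2000 kr
  6000 kr × 38% = 2280 kr
  56500 kr × 47% = 26555 kr
  → 35335 kr
  Less jobs credit 12000 kr → 23335 kr

23335 kr > 8010 kr, so the mainline income levy governs.

23335 kr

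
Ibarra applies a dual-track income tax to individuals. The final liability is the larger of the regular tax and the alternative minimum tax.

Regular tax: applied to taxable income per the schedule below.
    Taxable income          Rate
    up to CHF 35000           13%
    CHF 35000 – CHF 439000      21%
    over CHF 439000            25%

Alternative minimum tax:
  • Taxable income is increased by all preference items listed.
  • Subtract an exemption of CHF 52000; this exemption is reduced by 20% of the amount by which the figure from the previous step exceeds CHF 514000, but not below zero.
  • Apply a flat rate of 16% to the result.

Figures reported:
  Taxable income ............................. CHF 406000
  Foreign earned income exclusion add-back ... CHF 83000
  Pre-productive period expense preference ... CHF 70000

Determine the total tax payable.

CHF 82560

Regular tax:
  CHF 35000 × 13% = CHF 4550
  CHF 371000 × 21% = CHF 77910
  → CHF 82460

Alternative minimum tax:
  Adjusted income: CHF 406000 + CHF 83000 + CHF 70000 = CHF 559000
  Exemption: CHF 52000 − 20% × (CHF 559000 − CHF 514000) = CHF 52000 − CHF 9000 = CHF 43000
  Base: CHF 559000 − CHF 43000 = CHF 516000
  CHF 516000 × 16% = CHF 82560

CHF 82560 > CHF 82460, so the alternative minimum tax is the binding amount.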